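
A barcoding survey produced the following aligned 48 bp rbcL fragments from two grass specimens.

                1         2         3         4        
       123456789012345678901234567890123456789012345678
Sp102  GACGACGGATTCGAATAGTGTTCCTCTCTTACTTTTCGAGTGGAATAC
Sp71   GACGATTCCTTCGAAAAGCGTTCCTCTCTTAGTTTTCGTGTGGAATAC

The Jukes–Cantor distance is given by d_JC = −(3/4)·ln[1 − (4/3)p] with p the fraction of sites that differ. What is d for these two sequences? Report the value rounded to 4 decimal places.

The sequences differ at positions 6 (C/T), 7 (G/T), 8 (G/C), 9 (A/C), 16 (T/A), 19 (T/C), 32 (C/G), 39 (A/T).
p = 8/48 = 0.166667.
d = −0.75 · ln(1 − (4/3)·0.166667) = −0.75 · ln(0.777777) = −0.75 · (-0.251315) = 0.1885.

0.1885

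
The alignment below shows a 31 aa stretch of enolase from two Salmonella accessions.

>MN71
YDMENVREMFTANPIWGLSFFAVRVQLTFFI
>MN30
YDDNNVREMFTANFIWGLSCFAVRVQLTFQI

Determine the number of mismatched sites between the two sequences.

5

Differing sites — 3:M/D; 4:E/N; 14:P/F; 20:F/C; 30:F/Q.
That gives 5 mismatches out of 31 aligned sites, so the Hamming distance is 5.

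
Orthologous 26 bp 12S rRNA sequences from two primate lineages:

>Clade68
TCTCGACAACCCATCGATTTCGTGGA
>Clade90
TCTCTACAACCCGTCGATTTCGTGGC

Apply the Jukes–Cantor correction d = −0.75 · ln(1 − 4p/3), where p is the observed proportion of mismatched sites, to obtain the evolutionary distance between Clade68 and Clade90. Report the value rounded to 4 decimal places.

0.1253

Differing sites — 5:G/T; 13:A/G; 26:A/C.
p = 3/26 = 0.115385.
d = −0.75 · ln(1 − (4/3)·0.115385) = −0.75 · ln(0.846153) = −0.75 · (-0.167055) = 0.1253.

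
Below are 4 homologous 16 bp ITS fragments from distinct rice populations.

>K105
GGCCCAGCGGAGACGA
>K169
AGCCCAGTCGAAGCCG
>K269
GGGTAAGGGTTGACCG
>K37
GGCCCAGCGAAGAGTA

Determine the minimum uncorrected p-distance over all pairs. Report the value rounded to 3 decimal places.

0.188

Pairwise Hamming distances:
  K105 vs K169: 7
  K105 vs K269: 8
  K105 vs K37: 3
  K169 vs K269: 10
  K169 vs K37: 9
  K269 vs K37: 9
The smallest is 3 mismatches, between K105 and K37; p = 3/16 = 0.188.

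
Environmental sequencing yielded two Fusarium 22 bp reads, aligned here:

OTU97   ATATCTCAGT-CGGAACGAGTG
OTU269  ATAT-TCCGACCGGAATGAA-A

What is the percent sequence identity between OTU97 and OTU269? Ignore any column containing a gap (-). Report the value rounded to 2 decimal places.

Excluding the 3 gap columns leaves 19 comparable sites.
Mismatches occur at site 8 (A→C), site 10 (T→A), site 17 (C→T), site 20 (G→A), site 22 (G→A).
14 of the 19 comparable sites match, so the percent identity is 14/19 × 100 = 73.68%.

73.68%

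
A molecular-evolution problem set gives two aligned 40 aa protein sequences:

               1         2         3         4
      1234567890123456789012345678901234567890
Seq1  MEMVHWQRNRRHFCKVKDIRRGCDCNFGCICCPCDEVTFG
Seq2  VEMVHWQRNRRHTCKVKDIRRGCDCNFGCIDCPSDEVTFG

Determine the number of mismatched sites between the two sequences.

4

The sequences differ at positions 1 (M/V), 13 (F/T), 31 (C/D), 34 (C/S).
That gives 4 mismatches out of 40 aligned sites, so the Hamming distance is 4.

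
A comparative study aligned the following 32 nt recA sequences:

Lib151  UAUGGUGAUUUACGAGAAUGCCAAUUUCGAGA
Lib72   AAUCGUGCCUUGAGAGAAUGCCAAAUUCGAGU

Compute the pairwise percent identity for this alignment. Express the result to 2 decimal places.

75.00%

The sequences differ at positions 1 (U/A), 4 (G/C), 8 (A/C), 9 (U/C), 12 (A/G), 13 (C/A), 25 (U/A), 32 (A/U).
24 of the 32 sites match, so the percent identity is 24/32 × 100 = 75.00%.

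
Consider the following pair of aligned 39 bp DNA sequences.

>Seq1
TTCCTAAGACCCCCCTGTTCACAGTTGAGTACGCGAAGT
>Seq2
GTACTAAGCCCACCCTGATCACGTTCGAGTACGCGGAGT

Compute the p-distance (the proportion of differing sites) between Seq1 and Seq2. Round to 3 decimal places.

Differing sites — 1:T/G; 3:C/A; 9:A/C; 12:C/A; 18:T/A; 23:A/G; 24:G/T; 26:T/C; 36:A/G.
There are 9 differences over 39 sites, so p = 9/39 = 0.231.

0.231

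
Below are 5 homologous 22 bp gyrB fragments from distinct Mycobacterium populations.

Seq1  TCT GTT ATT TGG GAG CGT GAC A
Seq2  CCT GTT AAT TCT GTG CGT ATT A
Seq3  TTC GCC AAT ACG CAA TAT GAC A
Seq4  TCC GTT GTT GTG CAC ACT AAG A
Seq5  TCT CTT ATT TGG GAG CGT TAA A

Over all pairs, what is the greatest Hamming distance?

15

Pairwise Hamming distances:
  Seq1 vs Seq2: 8
  Seq1 vs Seq3: 11
  Seq1 vs Seq4: 10
  Seq1 vs Seq5: 3
  Seq2 vs Seq3: 15
  Seq2 vs Seq4: 14
  Seq2 vs Seq5: 9
  Seq3 vs Seq4: 12
  Seq3 vs Seq5: 14
  Seq4 vs Seq5: 11
The largest is 15, between Seq2 and Seq3.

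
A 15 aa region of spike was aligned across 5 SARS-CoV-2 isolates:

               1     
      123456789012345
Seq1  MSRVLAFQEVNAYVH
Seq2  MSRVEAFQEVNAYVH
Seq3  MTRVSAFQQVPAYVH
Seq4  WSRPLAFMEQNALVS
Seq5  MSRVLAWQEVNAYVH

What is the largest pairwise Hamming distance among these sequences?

Pairwise Hamming distances:
  Seq1 vs Seq2: 1
  Seq1 vs Seq3: 4
  Seq1 vs Seq4: 6
  Seq1 vs Seq5: 1
  Seq2 vs Seq3: 4
  Seq2 vs Seq4: 7
  Seq2 vs Seq5: 2
  Seq3 vs Seq4: 10
  Seq3 vs Seq5: 5
  Seq4 vs Seq5: 7
The largest is 10, between Seq3 and Seq4.

10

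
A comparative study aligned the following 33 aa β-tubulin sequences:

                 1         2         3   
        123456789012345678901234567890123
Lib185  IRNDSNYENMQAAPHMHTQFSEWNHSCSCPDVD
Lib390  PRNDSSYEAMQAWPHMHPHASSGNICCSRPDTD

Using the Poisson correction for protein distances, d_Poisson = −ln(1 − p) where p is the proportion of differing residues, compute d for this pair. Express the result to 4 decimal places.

0.5008

Mismatches occur at site 1 (I/P), site 6 (N/S), site 9 (N/A), site 13 (A/W), site 18 (T/P), site 19 (Q/H), site 20 (F/A), site 22 (E/S), site 23 (W/G), site 25 (H/I), site 26 (S/C), site 29 (C/R), site 32 (V/T).
p = 13/33 = 0.393939.
d = −ln(1 − 0.393939) = −ln(0.606061) = 0.5008.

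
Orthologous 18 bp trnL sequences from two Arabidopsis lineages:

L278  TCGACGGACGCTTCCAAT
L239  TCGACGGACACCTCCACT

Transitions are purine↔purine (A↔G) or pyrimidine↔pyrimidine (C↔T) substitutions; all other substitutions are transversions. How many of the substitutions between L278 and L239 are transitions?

2

Mismatches occur at site 10 (G/A, transition), site 12 (T/C, transition), site 17 (A/C, transversion).
Of the 3 differences, 2 transitions and 1 transversion, so the answer is 2.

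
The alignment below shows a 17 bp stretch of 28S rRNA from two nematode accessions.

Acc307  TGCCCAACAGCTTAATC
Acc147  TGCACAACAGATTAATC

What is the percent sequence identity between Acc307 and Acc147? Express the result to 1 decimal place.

Mismatches occur at site 4 (C/A), site 11 (C/A).
15 of the 17 sites match, so the percent identity is 15/17 × 100 = 88.2%.

88.2%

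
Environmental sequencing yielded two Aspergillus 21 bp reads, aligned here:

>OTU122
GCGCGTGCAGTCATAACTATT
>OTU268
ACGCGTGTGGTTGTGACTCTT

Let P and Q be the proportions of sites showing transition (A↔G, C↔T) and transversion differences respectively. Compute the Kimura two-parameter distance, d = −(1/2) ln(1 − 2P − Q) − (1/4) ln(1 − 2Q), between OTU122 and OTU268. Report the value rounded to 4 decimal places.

The sequences differ at positions 1 (G/A, transition), 8 (C/T, transition), 9 (A/G, transition), 12 (C/T, transition), 13 (A/G, transition), 15 (A/G, transition), 19 (A/C, transversion).
Of the 7 differences, 6 transitions and 1 transversion over 21 sites: P = 6/21 = 0.285714, Q = 1/21 = 0.047619.
d = −0.5·ln(0.380953) − 0.25·ln(0.904762) = −0.5·(-0.965079) − 0.25·(-0.100083) = 0.5076.

0.5076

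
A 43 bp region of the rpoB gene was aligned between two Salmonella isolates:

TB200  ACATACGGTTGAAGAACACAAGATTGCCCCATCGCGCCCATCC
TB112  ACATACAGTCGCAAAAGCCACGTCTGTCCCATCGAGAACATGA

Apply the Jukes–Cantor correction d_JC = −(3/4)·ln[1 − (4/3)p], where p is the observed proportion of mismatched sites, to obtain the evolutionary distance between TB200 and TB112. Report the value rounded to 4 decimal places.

0.4693

Differing sites — 7:G/A; 10:T/C; 12:A/C; 14:G/A; 17:C/G; 18:A/C; 21:A/C; 23:A/T; 24:T/C; 27:C/T; 35:C/A; 37:C/A; 38:C/A; 42:C/G; 43:C/A.
p = 15/43 = 0.348837.
d = −0.75 · ln(1 − (4/3)·0.348837) = −0.75 · ln(0.534884) = −0.75 · (-0.625705) = 0.4693.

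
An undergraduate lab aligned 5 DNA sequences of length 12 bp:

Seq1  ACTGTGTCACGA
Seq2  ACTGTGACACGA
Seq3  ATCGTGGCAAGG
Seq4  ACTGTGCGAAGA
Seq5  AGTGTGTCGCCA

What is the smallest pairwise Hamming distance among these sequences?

1

Pairwise Hamming distances:
  Seq1 vs Seq2: 1
  Seq1 vs Seq3: 5
  Seq1 vs Seq4: 3
  Seq1 vs Seq5: 3
  Seq2 vs Seq3: 5
  Seq2 vs Seq4: 3
  Seq2 vs Seq5: 4
  Seq3 vs Seq4: 5
  Seq3 vs Seq5: 7
  Seq4 vs Seq5: 6
The smallest is 1, between Seq1 and Seq2.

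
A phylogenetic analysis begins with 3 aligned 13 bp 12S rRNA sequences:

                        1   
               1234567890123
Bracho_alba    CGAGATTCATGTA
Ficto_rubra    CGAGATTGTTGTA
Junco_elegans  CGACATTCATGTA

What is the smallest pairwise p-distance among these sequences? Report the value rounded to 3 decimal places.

Pairwise Hamming distances:
  Bracho_alba vs Ficto_rubra: 2
  Bracho_alba vs Junco_elegans: 1
  Ficto_rubra vs Junco_elegans: 3
The smallest is 1 mismatch, between Bracho_alba and Junco_elegans; p = 1/13 = 0.077.

0.077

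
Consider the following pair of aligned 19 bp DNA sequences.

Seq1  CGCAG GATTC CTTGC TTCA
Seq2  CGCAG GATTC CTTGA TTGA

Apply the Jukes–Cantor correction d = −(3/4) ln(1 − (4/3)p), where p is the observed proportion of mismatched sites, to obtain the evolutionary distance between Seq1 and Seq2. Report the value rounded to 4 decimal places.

0.1134

The sequences differ at positions 15 (C/A), 18 (C/G).
p = 2/19 = 0.105263.
d = −0.75 · ln(1 − (4/3)·0.105263) = −0.75 · ln(0.859649) = −0.75 · (-0.151231) = 0.1134.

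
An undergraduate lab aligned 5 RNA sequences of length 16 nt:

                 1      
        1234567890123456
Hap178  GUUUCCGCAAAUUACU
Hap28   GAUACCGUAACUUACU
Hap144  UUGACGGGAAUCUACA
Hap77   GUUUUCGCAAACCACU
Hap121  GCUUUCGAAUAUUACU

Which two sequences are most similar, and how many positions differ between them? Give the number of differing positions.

3

Pairwise Hamming distances:
  Hap178 vs Hap28: 4
  Hap178 vs Hap144: 8
  Hap178 vs Hap77: 3
  Hap178 vs Hap121: 4
  Hap28 vs Hap144: 8
  Hap28 vs Hap77: 7
  Hap28 vs Hap121: 6
  Hap144 vs Hap77: 9
  Hap144 vs Hap121: 11
  Hap77 vs Hap121: 5
The smallest is 3, between Hap178 and Hap77.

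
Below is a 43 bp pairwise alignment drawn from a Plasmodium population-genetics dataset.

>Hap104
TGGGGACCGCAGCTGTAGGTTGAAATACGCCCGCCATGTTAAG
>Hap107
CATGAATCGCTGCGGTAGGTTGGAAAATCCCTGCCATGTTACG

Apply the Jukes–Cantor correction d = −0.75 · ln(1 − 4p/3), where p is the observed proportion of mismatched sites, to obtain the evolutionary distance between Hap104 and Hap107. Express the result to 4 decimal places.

0.3870

Differing sites — 1:T/C; 2:G/A; 3:G/T; 5:G/A; 7:C/T; 11:A/T; 14:T/G; 23:A/G; 26:T/A; 28:C/T; 29:G/C; 32:C/T; 42:A/C.
p = 13/43 = 0.302326.
d = −0.75 · ln(1 − (4/3)·0.302326) = −0.75 · ln(0.596899) = −0.75 · (-0.516007) = 0.3870.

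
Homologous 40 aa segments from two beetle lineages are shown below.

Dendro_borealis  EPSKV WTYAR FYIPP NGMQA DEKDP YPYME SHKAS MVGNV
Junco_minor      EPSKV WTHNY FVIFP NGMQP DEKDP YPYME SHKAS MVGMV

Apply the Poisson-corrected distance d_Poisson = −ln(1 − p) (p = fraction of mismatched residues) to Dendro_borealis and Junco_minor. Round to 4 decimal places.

0.1924

Differing sites — 8:Y/H; 9:A/N; 10:R/Y; 12:Y/V; 14:P/F; 20:A/P; 39:N/M.
p = 7/40 = 0.175000.
d = −ln(1 − 0.175000) = −ln(0.825000) = 0.1924.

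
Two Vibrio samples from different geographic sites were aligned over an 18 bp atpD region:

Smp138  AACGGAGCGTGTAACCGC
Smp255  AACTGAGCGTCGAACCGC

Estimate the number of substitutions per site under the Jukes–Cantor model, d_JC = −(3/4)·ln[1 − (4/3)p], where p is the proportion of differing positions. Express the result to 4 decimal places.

0.1885

The sequences differ at positions 4 (G/T), 11 (G/C), 12 (T/G).
p = 3/18 = 0.166667.
d = −0.75 · ln(1 − (4/3)·0.166667) = −0.75 · ln(0.777777) = −0.75 · (-0.251315) = 0.1885.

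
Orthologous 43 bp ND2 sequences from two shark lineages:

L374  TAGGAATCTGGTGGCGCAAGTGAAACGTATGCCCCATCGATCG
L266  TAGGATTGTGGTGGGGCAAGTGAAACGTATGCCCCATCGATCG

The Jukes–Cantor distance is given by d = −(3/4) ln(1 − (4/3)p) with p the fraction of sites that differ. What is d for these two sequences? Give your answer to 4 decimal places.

Mismatches occur at site 6 (A→T), site 8 (C→G), site 15 (C→G).
p = 3/43 = 0.069767.
d = −0.75 · ln(1 − (4/3)·0.069767) = −0.75 · ln(0.906977) = −0.75 · (-0.097638) = 0.0732.

0.0732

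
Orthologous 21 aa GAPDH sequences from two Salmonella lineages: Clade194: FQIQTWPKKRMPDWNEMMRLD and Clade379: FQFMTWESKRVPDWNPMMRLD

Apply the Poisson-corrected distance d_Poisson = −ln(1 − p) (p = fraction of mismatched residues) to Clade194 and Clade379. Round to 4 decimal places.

Mismatches occur at site 3 (I/F), site 4 (Q/M), site 7 (P/E), site 8 (K/S), site 11 (M/V), site 16 (E/P).
p = 6/21 = 0.285714.
d = −ln(1 − 0.285714) = −ln(0.714286) = 0.3365.

0.3365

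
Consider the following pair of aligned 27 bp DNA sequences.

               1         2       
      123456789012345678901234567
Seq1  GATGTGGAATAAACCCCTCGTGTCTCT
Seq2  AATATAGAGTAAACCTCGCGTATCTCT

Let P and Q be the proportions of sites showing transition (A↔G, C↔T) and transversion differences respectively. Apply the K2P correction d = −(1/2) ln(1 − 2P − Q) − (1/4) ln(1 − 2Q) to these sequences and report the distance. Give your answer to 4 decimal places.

0.3476

The sequences differ at positions 1 (G/A, transition), 4 (G/A, transition), 6 (G/A, transition), 9 (A/G, transition), 16 (C/T, transition), 18 (T/G, transversion), 22 (G/A, transition).
Of the 7 differences, 6 transitions and 1 transversion over 27 sites: P = 6/27 = 0.222222, Q = 1/27 = 0.037037.
d = −0.5·ln(0.518519) − 0.25·ln(0.925926) = −0.5·(-0.656779) − 0.25·(-0.076961) = 0.3476.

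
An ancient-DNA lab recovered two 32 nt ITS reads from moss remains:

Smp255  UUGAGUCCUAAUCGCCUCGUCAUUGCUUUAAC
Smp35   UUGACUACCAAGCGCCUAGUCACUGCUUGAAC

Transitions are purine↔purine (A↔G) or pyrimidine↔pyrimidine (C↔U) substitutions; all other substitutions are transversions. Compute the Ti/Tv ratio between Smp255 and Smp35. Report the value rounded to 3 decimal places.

0.400

The sequences differ at positions 5 (G/C, transversion), 7 (C/A, transversion), 9 (U/C, transition), 12 (U/G, transversion), 18 (C/A, transversion), 23 (U/C, transition), 29 (U/G, transversion).
Of the 7 differences, 2 transitions and 5 transversions, so Ti/Tv = 2/5 = 0.400.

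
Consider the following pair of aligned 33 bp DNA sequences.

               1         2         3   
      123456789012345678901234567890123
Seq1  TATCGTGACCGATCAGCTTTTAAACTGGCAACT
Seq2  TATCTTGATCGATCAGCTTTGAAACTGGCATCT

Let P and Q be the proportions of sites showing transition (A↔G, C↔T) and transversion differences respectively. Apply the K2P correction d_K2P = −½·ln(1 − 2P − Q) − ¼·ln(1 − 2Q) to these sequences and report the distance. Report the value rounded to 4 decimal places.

Differing sites — 5:G/T (Tv); 9:C/T (Ti); 21:T/G (Tv); 31:A/T (Tv).
Of the 4 differences, 1 transition and 3 transversions over 33 sites: P = 1/33 = 0.030303, Q = 3/33 = 0.090909.
d = −0.5·ln(0.848485) − 0.25·ln(0.818182) = −0.5·(-0.164303) − 0.25·(-0.200670) = 0.1323.

0.1323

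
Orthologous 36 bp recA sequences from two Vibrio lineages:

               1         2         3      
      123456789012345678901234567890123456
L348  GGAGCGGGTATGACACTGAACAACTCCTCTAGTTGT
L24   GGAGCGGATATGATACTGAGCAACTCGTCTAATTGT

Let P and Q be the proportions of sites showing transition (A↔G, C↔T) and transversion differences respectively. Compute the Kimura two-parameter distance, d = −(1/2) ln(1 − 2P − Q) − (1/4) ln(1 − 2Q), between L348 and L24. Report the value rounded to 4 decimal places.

0.1581

Differing sites — 8:G/A (Ti); 14:C/T (Ti); 20:A/G (Ti); 27:C/G (Tv); 32:G/A (Ti).
Of the 5 differences, 4 transitions and 1 transversion over 36 sites: P = 4/36 = 0.111111, Q = 1/36 = 0.027778.
d = −0.5·ln(0.750000) − 0.25·ln(0.944444) = −0.5·(-0.287682) − 0.25·(-0.057159) = 0.1581.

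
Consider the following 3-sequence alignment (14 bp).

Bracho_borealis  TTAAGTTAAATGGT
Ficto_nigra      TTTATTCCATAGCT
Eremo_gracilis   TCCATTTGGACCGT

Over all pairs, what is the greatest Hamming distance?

Pairwise Hamming distances:
  Bracho_borealis vs Ficto_nigra: 7
  Bracho_borealis vs Eremo_gracilis: 7
  Ficto_nigra vs Eremo_gracilis: 9
The largest is 9, between Ficto_nigra and Eremo_gracilis.

9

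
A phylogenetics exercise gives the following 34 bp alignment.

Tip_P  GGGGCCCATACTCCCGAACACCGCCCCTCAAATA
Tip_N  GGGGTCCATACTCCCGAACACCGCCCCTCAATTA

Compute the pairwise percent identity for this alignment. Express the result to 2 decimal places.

94.12%

Differing sites — 5:C/T; 32:A/T.
32 of the 34 sites match, so the percent identity is 32/34 × 100 = 94.12%.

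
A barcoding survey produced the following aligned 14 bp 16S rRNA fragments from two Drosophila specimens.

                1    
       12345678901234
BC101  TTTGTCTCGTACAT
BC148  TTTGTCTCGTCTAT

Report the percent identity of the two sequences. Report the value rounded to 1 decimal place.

Mismatches occur at site 11 (A→C), site 12 (C→T).
12 of the 14 sites match, so the percent identity is 12/14 × 100 = 85.7%.

85.7%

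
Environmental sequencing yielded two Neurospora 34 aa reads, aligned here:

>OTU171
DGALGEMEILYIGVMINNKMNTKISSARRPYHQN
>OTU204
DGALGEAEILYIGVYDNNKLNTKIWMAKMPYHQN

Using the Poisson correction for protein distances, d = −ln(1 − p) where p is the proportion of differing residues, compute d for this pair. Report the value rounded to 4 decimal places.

0.2683

The sequences differ at positions 7 (M/A), 15 (M/Y), 16 (I/D), 20 (M/L), 25 (S/W), 26 (S/M), 28 (R/K), 29 (R/M).
p = 8/34 = 0.235294.
d = −ln(1 − 0.235294) = −ln(0.764706) = 0.2683.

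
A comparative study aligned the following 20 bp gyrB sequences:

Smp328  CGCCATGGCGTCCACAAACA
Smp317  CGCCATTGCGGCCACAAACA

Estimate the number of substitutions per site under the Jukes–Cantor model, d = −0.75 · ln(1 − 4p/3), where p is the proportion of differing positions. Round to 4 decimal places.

Differing sites — 7:G/T; 11:T/G.
p = 2/20 = 0.100000.
d = −0.75 · ln(1 − (4/3)·0.100000) = −0.75 · ln(0.866667) = −0.75 · (-0.143100) = 0.1073.

0.1073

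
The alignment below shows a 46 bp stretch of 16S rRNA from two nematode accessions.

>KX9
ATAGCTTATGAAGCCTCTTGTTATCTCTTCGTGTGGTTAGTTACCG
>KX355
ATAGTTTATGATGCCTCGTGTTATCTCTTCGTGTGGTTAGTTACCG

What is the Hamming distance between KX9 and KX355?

The sequences differ at positions 5 (C/T), 12 (A/T), 18 (T/G).
That gives 3 mismatches out of 46 aligned sites, so the Hamming distance is 3.

3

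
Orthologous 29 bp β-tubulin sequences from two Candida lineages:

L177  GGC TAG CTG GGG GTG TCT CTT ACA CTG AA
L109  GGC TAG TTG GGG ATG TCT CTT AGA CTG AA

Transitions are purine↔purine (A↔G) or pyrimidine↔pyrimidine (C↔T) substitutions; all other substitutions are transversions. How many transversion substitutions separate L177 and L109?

Mismatches occur at site 7 (C↔T, transition), site 13 (G↔A, transition), site 23 (C↔G, transversion).
Of the 3 differences, 2 transitions and 1 transversion, so the answer is 1.

1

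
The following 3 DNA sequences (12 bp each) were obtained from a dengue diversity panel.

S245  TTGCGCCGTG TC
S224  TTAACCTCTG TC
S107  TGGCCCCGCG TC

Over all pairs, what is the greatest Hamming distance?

6

Pairwise Hamming distances:
  S245 vs S224: 5
  S245 vs S107: 3
  S224 vs S107: 6
The largest is 6, between S224 and S107.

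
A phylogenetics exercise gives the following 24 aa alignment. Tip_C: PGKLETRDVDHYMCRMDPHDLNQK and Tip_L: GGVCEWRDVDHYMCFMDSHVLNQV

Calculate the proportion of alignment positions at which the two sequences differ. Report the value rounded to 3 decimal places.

0.333

Differing sites — 1:P/G; 3:K/V; 4:L/C; 6:T/W; 15:R/F; 18:P/S; 20:D/V; 24:K/V.
There are 8 differences over 24 sites, so p = 8/24 = 0.333.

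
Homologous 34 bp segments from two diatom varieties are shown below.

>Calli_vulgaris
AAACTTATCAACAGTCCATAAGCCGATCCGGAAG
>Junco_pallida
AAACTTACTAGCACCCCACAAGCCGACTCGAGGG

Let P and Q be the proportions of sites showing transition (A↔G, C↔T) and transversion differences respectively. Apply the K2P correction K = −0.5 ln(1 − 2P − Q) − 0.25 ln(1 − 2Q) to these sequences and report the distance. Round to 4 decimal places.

The sequences differ at positions 8 (T/C, transition), 9 (C/T, transition), 11 (A/G, transition), 14 (G/C, transversion), 15 (T/C, transition), 19 (T/C, transition), 27 (T/C, transition), 28 (C/T, transition), 31 (G/A, transition), 32 (A/G, transition), 33 (A/G, transition).
Of the 11 differences, 10 transitions and 1 transversion over 34 sites: P = 10/34 = 0.294118, Q = 1/34 = 0.029412.
d = −0.5·ln(0.382352) − 0.25·ln(0.941176) = −0.5·(-0.961414) − 0.25·(-0.060625) = 0.4959.

0.4959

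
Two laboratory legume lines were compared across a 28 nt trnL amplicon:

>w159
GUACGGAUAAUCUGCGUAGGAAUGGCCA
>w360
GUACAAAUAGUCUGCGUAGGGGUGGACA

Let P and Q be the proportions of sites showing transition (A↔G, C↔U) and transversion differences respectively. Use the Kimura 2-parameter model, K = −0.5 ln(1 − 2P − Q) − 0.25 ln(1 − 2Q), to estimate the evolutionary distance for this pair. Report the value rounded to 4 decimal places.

Mismatches occur at site 5 (G↔A, transition), site 6 (G↔A, transition), site 10 (A↔G, transition), site 21 (A↔G, transition), site 22 (A↔G, transition), site 26 (C↔A, transversion).
Of the 6 differences, 5 transitions and 1 transversion over 28 sites: P = 5/28 = 0.178571, Q = 1/28 = 0.035714.
d = −0.5·ln(0.607144) − 0.25·ln(0.928572) = −0.5·(-0.498989) − 0.25·(-0.074107) = 0.2680.

0.2680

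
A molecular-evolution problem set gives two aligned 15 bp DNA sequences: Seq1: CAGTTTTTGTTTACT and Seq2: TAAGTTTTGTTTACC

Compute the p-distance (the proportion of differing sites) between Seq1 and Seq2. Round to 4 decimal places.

0.2667

The sequences differ at positions 1 (C/T), 3 (G/A), 4 (T/G), 15 (T/C).
There are 4 differences over 15 sites, so p = 4/15 = 0.2667.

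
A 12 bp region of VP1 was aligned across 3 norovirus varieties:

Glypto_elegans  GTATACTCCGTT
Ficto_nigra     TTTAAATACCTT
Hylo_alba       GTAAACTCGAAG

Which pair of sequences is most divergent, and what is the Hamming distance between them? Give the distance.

Pairwise Hamming distances:
  Glypto_elegans vs Ficto_nigra: 6
  Glypto_elegans vs Hylo_alba: 5
  Ficto_nigra vs Hylo_alba: 8
The largest is 8, between Ficto_nigra and Hylo_alba.

8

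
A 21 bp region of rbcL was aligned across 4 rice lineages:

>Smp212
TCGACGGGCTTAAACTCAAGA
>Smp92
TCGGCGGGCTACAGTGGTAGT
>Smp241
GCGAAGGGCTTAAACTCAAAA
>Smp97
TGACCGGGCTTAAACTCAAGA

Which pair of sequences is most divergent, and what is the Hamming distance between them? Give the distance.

Pairwise Hamming distances:
  Smp212 vs Smp92: 9
  Smp212 vs Smp241: 3
  Smp212 vs Smp97: 3
  Smp92 vs Smp241: 12
  Smp92 vs Smp97: 11
  Smp241 vs Smp97: 6
The largest is 12, between Smp92 and Smp241.

12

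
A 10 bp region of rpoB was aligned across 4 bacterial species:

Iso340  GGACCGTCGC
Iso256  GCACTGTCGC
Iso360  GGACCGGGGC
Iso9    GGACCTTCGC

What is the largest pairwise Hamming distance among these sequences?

4

Pairwise Hamming distances:
  Iso340 vs Iso256: 2
  Iso340 vs Iso360: 2
  Iso340 vs Iso9: 1
  Iso256 vs Iso360: 4
  Iso256 vs Iso9: 3
  Iso360 vs Iso9: 3
The largest is 4, between Iso256 and Iso360.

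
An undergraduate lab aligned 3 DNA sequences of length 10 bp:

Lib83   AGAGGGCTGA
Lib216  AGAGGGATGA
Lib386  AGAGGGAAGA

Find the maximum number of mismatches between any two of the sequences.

2

Pairwise Hamming distances:
  Lib83 vs Lib216: 1
  Lib83 vs Lib386: 2
  Lib216 vs Lib386: 1
The largest is 2, between Lib83 and Lib386.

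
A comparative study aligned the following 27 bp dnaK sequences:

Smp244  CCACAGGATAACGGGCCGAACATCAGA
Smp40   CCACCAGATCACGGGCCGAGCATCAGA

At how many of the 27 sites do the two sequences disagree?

Differing sites — 5:A/C; 6:G/A; 10:A/C; 20:A/G.
That gives 4 mismatches out of 27 aligned sites, so the Hamming distance is 4.

4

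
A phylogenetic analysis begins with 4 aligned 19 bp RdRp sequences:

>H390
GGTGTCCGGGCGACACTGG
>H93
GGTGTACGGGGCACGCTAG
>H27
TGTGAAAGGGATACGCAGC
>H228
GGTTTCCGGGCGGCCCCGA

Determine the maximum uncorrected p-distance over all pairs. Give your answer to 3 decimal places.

Pairwise Hamming distances:
  H390 vs H93: 5
  H390 vs H27: 9
  H390 vs H228: 5
  H93 vs H27: 8
  H93 vs H228: 9
  H27 vs H228: 11
The largest is 11 mismatches, between H27 and H228; p = 11/19 = 0.579.

0.579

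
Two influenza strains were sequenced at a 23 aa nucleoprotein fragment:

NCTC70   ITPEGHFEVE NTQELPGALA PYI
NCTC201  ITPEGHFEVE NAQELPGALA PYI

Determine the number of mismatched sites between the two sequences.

1

A single mismatch occurs at site 12 (T→A).
That gives 1 mismatch out of 23 aligned sites, so the Hamming distance is 1.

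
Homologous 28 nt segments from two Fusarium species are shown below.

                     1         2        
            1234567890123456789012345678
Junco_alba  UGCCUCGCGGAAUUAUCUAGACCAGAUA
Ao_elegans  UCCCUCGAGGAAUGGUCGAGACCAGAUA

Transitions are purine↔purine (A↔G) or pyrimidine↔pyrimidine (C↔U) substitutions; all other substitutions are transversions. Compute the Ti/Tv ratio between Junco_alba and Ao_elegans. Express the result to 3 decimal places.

Mismatches occur at site 2 (G→C, transversion), site 8 (C→A, transversion), site 14 (U→G, transversion), site 15 (A→G, transition), site 18 (U→G, transversion).
Of the 5 differences, 1 transition and 4 transversions, so Ti/Tv = 1/4 = 0.250.

0.250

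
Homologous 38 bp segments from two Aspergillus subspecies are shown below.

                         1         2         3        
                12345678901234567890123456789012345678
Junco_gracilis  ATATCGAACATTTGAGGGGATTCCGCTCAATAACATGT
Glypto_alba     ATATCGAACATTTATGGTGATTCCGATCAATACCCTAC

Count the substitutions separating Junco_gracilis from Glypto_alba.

8

Differing sites — 14:G/A; 15:A/T; 18:G/T; 26:C/A; 33:A/C; 35:A/C; 37:G/A; 38:T/C.
That gives 8 mismatches out of 38 aligned sites, so the Hamming distance is 8.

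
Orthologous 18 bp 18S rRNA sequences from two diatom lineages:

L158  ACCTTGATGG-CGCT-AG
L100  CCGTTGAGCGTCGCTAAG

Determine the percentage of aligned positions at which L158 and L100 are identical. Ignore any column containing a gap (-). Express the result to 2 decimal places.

75.00%

Excluding the 2 gap columns leaves 16 comparable sites.
Differing sites — 1:A/C; 3:C/G; 8:T/G; 9:G/C.
12 of the 16 comparable sites match, so the percent identity is 12/16 × 100 = 75.00%.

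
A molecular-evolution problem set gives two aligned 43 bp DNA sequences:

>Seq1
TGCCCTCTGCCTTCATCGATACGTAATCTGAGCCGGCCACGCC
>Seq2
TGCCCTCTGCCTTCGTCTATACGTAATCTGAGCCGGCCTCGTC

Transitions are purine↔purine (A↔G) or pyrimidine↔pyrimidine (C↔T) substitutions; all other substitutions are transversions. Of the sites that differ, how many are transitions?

2

Mismatches occur at site 15 (A→G, transition), site 18 (G→T, transversion), site 39 (A→T, transversion), site 42 (C→T, transition).
Of the 4 differences, 2 transitions and 2 transversions, so the answer is 2.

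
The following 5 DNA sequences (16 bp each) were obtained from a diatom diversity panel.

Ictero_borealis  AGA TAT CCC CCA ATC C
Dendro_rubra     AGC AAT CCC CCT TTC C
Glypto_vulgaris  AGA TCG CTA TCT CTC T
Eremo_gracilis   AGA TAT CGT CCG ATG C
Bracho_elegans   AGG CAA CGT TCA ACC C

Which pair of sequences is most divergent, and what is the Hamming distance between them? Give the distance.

Pairwise Hamming distances:
  Ictero_borealis vs Dendro_rubra: 4
  Ictero_borealis vs Glypto_vulgaris: 8
  Ictero_borealis vs Eremo_gracilis: 4
  Ictero_borealis vs Bracho_elegans: 7
  Dendro_rubra vs Glypto_vulgaris: 9
  Dendro_rubra vs Eremo_gracilis: 7
  Dendro_rubra vs Bracho_elegans: 9
  Glypto_vulgaris vs Eremo_gracilis: 9
  Glypto_vulgaris vs Bracho_elegans: 10
  Eremo_gracilis vs Bracho_elegans: 7
The largest is 10, between Glypto_vulgaris and Bracho_elegans.

10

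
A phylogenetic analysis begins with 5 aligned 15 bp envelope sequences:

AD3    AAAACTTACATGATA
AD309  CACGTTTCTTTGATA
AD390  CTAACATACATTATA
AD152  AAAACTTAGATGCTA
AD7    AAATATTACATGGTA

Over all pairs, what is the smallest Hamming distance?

Pairwise Hamming distances:
  AD3 vs AD309: 7
  AD3 vs AD390: 4
  AD3 vs AD152: 2
  AD3 vs AD7: 3
  AD309 vs AD390: 9
  AD309 vs AD152: 8
  AD309 vs AD7: 8
  AD390 vs AD152: 6
  AD390 vs AD7: 7
  AD152 vs AD7: 4
The smallest is 2, between AD3 and AD152.

2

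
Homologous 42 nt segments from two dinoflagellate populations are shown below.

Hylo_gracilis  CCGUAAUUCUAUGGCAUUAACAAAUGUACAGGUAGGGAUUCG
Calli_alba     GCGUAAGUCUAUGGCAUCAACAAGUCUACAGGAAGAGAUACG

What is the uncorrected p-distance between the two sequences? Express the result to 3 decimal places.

0.190

The sequences differ at positions 1 (C/G), 7 (U/G), 18 (U/C), 24 (A/G), 26 (G/C), 33 (U/A), 36 (G/A), 40 (U/A).
There are 8 differences over 42 sites, so p = 8/42 = 0.190.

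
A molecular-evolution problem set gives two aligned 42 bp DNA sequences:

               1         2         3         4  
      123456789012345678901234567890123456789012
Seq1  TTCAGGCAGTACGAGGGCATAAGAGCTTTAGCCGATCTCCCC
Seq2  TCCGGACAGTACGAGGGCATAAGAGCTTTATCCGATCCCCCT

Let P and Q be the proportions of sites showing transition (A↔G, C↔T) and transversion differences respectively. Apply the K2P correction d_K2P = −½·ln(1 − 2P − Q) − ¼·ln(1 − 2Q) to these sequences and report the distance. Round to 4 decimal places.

0.1640

The sequences differ at positions 2 (T/C, transition), 4 (A/G, transition), 6 (G/A, transition), 31 (G/T, transversion), 38 (T/C, transition), 42 (C/T, transition).
Of the 6 differences, 5 transitions and 1 transversion over 42 sites: P = 5/42 = 0.119048, Q = 1/42 = 0.023810.
d = −0.5·ln(0.738094) − 0.25·ln(0.952380) = −0.5·(-0.303684) − 0.25·(-0.048791) = 0.1640.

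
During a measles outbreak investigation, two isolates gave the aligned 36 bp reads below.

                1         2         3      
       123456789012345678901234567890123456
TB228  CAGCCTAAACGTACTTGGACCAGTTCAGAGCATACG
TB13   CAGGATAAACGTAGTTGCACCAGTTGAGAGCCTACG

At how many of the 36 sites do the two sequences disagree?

Differing sites — 4:C/G; 5:C/A; 14:C/G; 18:G/C; 26:C/G; 32:A/C.
That gives 6 mismatches out of 36 aligned sites, so the Hamming distance is 6.

6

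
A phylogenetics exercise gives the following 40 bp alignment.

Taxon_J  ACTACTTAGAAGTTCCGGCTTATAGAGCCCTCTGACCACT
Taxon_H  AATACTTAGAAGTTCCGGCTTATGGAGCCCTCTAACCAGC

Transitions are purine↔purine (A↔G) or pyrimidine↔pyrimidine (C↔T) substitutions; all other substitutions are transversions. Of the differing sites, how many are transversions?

Mismatches occur at site 2 (C/A, transversion), site 24 (A/G, transition), site 34 (G/A, transition), site 39 (C/G, transversion), site 40 (T/C, transition).
Of the 5 differences, 3 transitions and 2 transversions, so the answer is 2.

2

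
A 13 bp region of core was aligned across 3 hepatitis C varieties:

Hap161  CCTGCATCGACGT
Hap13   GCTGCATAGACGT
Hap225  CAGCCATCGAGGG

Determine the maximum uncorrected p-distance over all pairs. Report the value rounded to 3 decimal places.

0.538

Pairwise Hamming distances:
  Hap161 vs Hap13: 2
  Hap161 vs Hap225: 5
  Hap13 vs Hap225: 7
The largest is 7 mismatches, between Hap13 and Hap225; p = 7/13 = 0.538.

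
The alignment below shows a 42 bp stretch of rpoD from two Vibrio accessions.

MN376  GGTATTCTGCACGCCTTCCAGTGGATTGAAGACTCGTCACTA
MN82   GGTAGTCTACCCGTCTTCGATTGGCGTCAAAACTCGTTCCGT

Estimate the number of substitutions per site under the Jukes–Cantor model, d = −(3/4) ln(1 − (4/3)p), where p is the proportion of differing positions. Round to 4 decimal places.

0.4408

Mismatches occur at site 5 (T/G), site 9 (G/A), site 11 (A/C), site 14 (C/T), site 19 (C/G), site 21 (G/T), site 25 (A/C), site 26 (T/G), site 28 (G/C), site 31 (G/A), site 38 (C/T), site 39 (A/C), site 41 (T/G), site 42 (A/T).
p = 14/42 = 0.333333.
d = −0.75 · ln(1 − (4/3)·0.333333) = −0.75 · ln(0.555556) = −0.75 · (-0.587786) = 0.4408.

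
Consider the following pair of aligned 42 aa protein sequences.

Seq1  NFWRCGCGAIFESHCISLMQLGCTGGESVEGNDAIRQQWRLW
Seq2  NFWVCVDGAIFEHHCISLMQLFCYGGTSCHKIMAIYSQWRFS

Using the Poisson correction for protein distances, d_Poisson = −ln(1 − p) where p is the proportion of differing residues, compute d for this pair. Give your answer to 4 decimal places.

Mismatches occur at site 4 (R/V), site 6 (G/V), site 7 (C/D), site 13 (S/H), site 22 (G/F), site 24 (T/Y), site 27 (E/T), site 29 (V/C), site 30 (E/H), site 31 (G/K), site 32 (N/I), site 33 (D/M), site 36 (R/Y), site 37 (Q/S), site 41 (L/F), site 42 (W/S).
p = 16/42 = 0.380952.
d = −ln(1 − 0.380952) = −ln(0.619048) = 0.4796.

0.4796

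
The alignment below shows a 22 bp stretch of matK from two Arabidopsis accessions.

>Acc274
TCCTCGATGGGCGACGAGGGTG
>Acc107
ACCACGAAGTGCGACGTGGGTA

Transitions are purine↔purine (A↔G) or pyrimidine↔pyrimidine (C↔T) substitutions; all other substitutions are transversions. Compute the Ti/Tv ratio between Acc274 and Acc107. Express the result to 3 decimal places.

Mismatches occur at site 1 (T↔A, transversion), site 4 (T↔A, transversion), site 8 (T↔A, transversion), site 10 (G↔T, transversion), site 17 (A↔T, transversion), site 22 (G↔A, transition).
Of the 6 differences, 1 transition and 5 transversions, so Ti/Tv = 1/5 = 0.200.

0.200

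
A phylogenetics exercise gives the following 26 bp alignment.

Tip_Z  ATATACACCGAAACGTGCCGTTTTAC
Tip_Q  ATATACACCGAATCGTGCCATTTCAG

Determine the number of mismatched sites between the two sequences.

4

Differing sites — 13:A/T; 20:G/A; 24:T/C; 26:C/G.
That gives 4 mismatches out of 26 aligned sites, so the Hamming distance is 4.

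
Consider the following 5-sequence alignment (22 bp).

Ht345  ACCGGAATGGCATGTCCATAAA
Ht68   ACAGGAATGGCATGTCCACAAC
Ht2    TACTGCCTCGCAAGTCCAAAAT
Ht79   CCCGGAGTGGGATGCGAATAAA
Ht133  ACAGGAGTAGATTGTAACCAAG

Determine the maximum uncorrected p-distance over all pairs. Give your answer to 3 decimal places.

Pairwise Hamming distances:
  Ht345 vs Ht68: 3
  Ht345 vs Ht2: 9
  Ht345 vs Ht79: 6
  Ht345 vs Ht133: 10
  Ht68 vs Ht2: 10
  Ht68 vs Ht79: 9
  Ht68 vs Ht133: 8
  Ht2 vs Ht79: 13
  Ht2 vs Ht133: 15
  Ht79 vs Ht133: 10
The largest is 15 mismatches, between Ht2 and Ht133; p = 15/22 = 0.682.

0.682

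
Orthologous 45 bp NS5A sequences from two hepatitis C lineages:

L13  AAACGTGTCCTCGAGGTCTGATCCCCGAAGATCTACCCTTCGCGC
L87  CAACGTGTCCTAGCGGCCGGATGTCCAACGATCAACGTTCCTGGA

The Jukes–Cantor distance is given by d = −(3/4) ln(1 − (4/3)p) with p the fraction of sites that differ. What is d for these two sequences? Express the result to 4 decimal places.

Differing sites — 1:A/C; 12:C/A; 14:A/C; 17:T/C; 19:T/G; 23:C/G; 24:C/T; 27:G/A; 29:A/C; 34:T/A; 37:C/G; 38:C/T; 40:T/C; 42:G/T; 43:C/G; 45:C/A.
p = 16/45 = 0.355556.
d = −0.75 · ln(1 − (4/3)·0.355556) = −0.75 · ln(0.525925) = −0.75 · (-0.642597) = 0.4819.

0.4819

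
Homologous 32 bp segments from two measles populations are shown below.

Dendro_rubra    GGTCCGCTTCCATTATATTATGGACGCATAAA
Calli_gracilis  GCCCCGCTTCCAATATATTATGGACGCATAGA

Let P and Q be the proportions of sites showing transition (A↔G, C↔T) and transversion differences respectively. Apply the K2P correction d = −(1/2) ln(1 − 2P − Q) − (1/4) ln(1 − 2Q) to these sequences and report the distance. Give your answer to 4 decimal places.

0.1372

Mismatches occur at site 2 (G→C, transversion), site 3 (T→C, transition), site 13 (T→A, transversion), site 31 (A→G, transition).
Of the 4 differences, 2 transitions and 2 transversions over 32 sites: P = 2/32 = 0.062500, Q = 2/32 = 0.062500.
d = −0.5·ln(0.812500) − 0.25·ln(0.875000) = −0.5·(-0.207639) − 0.25·(-0.133531) = 0.1372.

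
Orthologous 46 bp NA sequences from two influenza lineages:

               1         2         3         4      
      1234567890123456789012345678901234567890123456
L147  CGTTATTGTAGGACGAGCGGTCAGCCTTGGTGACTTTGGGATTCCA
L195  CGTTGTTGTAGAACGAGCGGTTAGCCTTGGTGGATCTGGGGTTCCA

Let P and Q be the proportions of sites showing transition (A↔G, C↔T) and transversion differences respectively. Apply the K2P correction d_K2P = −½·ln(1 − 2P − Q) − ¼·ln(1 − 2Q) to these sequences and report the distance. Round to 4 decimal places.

Differing sites — 5:A/G (Ti); 12:G/A (Ti); 22:C/T (Ti); 33:A/G (Ti); 34:C/A (Tv); 36:T/C (Ti); 41:A/G (Ti).
Of the 7 differences, 6 transitions and 1 transversion over 46 sites: P = 6/46 = 0.130435, Q = 1/46 = 0.021739.
d = −0.5·ln(0.717391) − 0.25·ln(0.956522) = −0.5·(-0.332134) − 0.25·(-0.044451) = 0.1772.

0.1772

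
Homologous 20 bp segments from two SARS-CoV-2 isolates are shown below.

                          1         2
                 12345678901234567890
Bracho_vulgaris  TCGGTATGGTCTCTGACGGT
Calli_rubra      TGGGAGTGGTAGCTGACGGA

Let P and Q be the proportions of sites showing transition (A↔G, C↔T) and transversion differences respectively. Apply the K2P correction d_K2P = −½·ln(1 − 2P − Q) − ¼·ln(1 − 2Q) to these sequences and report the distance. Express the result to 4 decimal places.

The sequences differ at positions 2 (C/G, transversion), 5 (T/A, transversion), 6 (A/G, transition), 11 (C/A, transversion), 12 (T/G, transversion), 20 (T/A, transversion).
Of the 6 differences, 1 transition and 5 transversions over 20 sites: P = 1/20 = 0.050000, Q = 5/20 = 0.250000.
d = −0.5·ln(0.650000) − 0.25·ln(0.500000) = −0.5·(-0.430783) − 0.25·(-0.693147) = 0.3887.

0.3887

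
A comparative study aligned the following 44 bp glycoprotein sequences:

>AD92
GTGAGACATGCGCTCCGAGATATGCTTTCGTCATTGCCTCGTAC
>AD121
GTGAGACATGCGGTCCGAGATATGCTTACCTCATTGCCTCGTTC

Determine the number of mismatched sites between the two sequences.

Differing sites — 13:C/G; 28:T/A; 30:G/C; 43:A/T.
That gives 4 mismatches out of 44 aligned sites, so the Hamming distance is 4.

4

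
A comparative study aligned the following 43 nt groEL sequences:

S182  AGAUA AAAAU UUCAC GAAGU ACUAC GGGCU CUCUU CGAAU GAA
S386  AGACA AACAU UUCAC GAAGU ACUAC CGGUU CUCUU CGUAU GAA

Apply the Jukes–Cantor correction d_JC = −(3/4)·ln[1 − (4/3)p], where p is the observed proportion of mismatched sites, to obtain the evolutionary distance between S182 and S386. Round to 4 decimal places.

0.1263

Mismatches occur at site 4 (U→C), site 8 (A→C), site 26 (G→C), site 29 (C→U), site 38 (A→U).
p = 5/43 = 0.116279.
d = −0.75 · ln(1 − (4/3)·0.116279) = −0.75 · ln(0.844961) = −0.75 · (-0.168465) = 0.1263.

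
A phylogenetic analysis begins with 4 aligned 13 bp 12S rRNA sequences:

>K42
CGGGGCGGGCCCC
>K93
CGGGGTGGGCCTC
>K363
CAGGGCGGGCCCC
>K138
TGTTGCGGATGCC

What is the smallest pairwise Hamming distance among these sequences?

1

Pairwise Hamming distances:
  K42 vs K93: 2
  K42 vs K363: 1
  K42 vs K138: 6
  K93 vs K363: 3
  K93 vs K138: 8
  K363 vs K138: 7
The smallest is 1, between K42 and K363.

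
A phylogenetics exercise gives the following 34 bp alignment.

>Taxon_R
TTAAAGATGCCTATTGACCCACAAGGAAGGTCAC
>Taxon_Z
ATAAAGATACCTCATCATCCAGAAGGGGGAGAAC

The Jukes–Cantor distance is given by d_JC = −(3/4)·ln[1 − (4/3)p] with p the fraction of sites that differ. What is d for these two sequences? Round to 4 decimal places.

0.4770

Mismatches occur at site 1 (T↔A), site 9 (G↔A), site 13 (A↔C), site 14 (T↔A), site 16 (G↔C), site 18 (C↔T), site 22 (C↔G), site 27 (A↔G), site 28 (A↔G), site 30 (G↔A), site 31 (T↔G), site 32 (C↔A).
p = 12/34 = 0.352941.
d = −0.75 · ln(1 − (4/3)·0.352941) = −0.75 · ln(0.529412) = −0.75 · (-0.635988) = 0.4770.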